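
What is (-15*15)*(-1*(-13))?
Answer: -2925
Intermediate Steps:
(-15*15)*(-1*(-13)) = -225*13 = -2925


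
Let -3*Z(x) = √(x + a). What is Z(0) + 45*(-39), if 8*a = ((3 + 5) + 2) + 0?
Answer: -1755 - √5/6 ≈ -1755.4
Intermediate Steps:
a = 5/4 (a = (((3 + 5) + 2) + 0)/8 = ((8 + 2) + 0)/8 = (10 + 0)/8 = (⅛)*10 = 5/4 ≈ 1.2500)
Z(x) = -√(5/4 + x)/3 (Z(x) = -√(x + 5/4)/3 = -√(5/4 + x)/3)
Z(0) + 45*(-39) = -√(5 + 4*0)/6 + 45*(-39) = -√(5 + 0)/6 - 1755 = -√5/6 - 1755 = -1755 - √5/6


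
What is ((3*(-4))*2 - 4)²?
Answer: 784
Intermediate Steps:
((3*(-4))*2 - 4)² = (-12*2 - 4)² = (-24 - 4)² = (-28)² = 784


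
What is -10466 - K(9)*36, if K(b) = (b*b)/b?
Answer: -10790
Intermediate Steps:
K(b) = b (K(b) = b²/b = b)
-10466 - K(9)*36 = -10466 - 9*36 = -10466 - 1*324 = -10466 - 324 = -10790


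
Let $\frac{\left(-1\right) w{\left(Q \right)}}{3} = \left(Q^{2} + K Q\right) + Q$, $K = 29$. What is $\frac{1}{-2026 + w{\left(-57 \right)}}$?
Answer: $- \frac{1}{6643} \approx -0.00015053$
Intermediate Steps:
$w{\left(Q \right)} = - 90 Q - 3 Q^{2}$ ($w{\left(Q \right)} = - 3 \left(\left(Q^{2} + 29 Q\right) + Q\right) = - 3 \left(Q^{2} + 30 Q\right) = - 90 Q - 3 Q^{2}$)
$\frac{1}{-2026 + w{\left(-57 \right)}} = \frac{1}{-2026 - - 171 \left(30 - 57\right)} = \frac{1}{-2026 - \left(-171\right) \left(-27\right)} = \frac{1}{-2026 - 4617} = \frac{1}{-6643} = - \frac{1}{6643}$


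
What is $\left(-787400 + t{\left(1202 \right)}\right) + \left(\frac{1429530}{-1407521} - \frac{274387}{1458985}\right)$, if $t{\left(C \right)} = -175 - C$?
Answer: $- \frac{1619797078426417422}{2053552026185} \approx -7.8878 \cdot 10^{5}$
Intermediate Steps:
$\left(-787400 + t{\left(1202 \right)}\right) + \left(\frac{1429530}{-1407521} - \frac{274387}{1458985}\right) = \left(-787400 - 1377\right) + \left(\frac{1429530}{-1407521} - \frac{274387}{1458985}\right) = \left(-787400 - 1377\right) + \left(1429530 \left(- \frac{1}{1407521}\right) - \frac{274387}{1458985}\right) = \left(-787400 - 1377\right) - \frac{2471868291677}{2053552026185} = -788777 - \frac{2471868291677}{2053552026185} = - \frac{1619797078426417422}{2053552026185}$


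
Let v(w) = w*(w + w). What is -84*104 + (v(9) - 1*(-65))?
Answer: -8509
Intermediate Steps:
v(w) = 2*w² (v(w) = w*(2*w) = 2*w²)
-84*104 + (v(9) - 1*(-65)) = -84*104 + (2*9² - 1*(-65)) = -8736 + (2*81 + 65) = -8736 + (162 + 65) = -8736 + 227 = -8509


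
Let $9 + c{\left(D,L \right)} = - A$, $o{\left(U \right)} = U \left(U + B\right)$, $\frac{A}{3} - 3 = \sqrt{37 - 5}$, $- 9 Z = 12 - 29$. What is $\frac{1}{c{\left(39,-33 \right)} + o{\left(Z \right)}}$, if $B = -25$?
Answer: $- \frac{202257}{11525234} + \frac{19683 \sqrt{2}}{5762617} \approx -0.012719$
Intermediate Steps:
$Z = \frac{17}{9}$ ($Z = - \frac{12 - 29}{9} = \left(- \frac{1}{9}\right) \left(-17\right) = \frac{17}{9} \approx 1.8889$)
$A = 9 + 12 \sqrt{2}$ ($A = 9 + 3 \sqrt{37 - 5} = 9 + 3 \sqrt{32} = 9 + 3 \cdot 4 \sqrt{2} = 9 + 12 \sqrt{2} \approx 25.971$)
$o{\left(U \right)} = U \left(-25 + U\right)$ ($o{\left(U \right)} = U \left(U - 25\right) = U \left(-25 + U\right)$)
$c{\left(D,L \right)} = -18 - 12 \sqrt{2}$ ($c{\left(D,L \right)} = -9 - \left(9 + 12 \sqrt{2}\right) = -18 - 12 \sqrt{2}$)
$\frac{1}{c{\left(39,-33 \right)} + o{\left(Z \right)}} = \frac{1}{\left(-18 - 12 \sqrt{2}\right) + \frac{17 \left(-25 + \frac{17}{9}\right)}{9}} = \frac{1}{\left(-18 - 12 \sqrt{2}\right) + \frac{17}{9} \left(- \frac{208}{9}\right)} = \frac{1}{\left(-18 - 12 \sqrt{2}\right) - \frac{3536}{81}} = \frac{1}{- \frac{4994}{81} - 12 \sqrt{2}}$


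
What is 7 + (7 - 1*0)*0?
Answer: 7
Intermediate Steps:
7 + (7 - 1*0)*0 = 7 + (7 + 0)*0 = 7 + 7*0 = 7 + 0 = 7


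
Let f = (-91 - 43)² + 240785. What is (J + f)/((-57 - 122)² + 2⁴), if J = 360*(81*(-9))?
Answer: -3699/32057 ≈ -0.11539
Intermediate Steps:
f = 258741 (f = (-134)² + 240785 = 17956 + 240785 = 258741)
J = -262440 (J = 360*(-729) = -262440)
(J + f)/((-57 - 122)² + 2⁴) = (-262440 + 258741)/((-57 - 122)² + 2⁴) = -3699/((-179)² + 16) = -3699/(32041 + 16) = -3699/32057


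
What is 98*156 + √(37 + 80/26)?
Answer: 15288 + √6773/13 ≈ 15294.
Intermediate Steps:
98*156 + √(37 + 80/26) = 15288 + √(37 + 80*(1/26)) = 15288 + √(37 + 40/13) = 15288 + √(521/13) = 15288 + √6773/13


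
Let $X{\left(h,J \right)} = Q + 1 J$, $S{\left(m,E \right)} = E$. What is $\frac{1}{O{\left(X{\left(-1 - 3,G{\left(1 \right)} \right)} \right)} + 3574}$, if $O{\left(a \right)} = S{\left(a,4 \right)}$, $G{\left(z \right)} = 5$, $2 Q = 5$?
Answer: $\frac{1}{3578} \approx 0.00027949$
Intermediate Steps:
$Q = \frac{5}{2}$ ($Q = \frac{1}{2} \cdot 5 = \frac{5}{2} \approx 2.5$)
$X{\left(h,J \right)} = \frac{5}{2} + J$ ($X{\left(h,J \right)} = \frac{5}{2} + 1 J = \frac{5}{2} + J$)
$O{\left(a \right)} = 4$
$\frac{1}{O{\left(X{\left(-1 - 3,G{\left(1 \right)} \right)} \right)} + 3574} = \frac{1}{4 + 3574} = \frac{1}{3578}$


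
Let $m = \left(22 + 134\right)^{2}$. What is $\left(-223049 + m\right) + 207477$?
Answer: $8764$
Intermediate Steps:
$m = 24336$ ($m = 156^{2} = 24336$)
$\left(-223049 + m\right) + 207477 = \left(-223049 + 24336\right) + 207477 = -198713 + 207477 = 8764$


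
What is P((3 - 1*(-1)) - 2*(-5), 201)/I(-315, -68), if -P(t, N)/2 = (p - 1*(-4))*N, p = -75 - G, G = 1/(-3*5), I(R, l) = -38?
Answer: -3752/5 ≈ -750.40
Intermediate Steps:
G = -1/15 (G = 1/(-15) = -1/15 ≈ -0.066667)
p = -1124/15 (p = -75 - 1*(-1/15) = -75 + 1/15 = -1124/15 ≈ -74.933)
P(t, N) = 2128*N/15 (P(t, N) = -2*(-1124/15 - 1*(-4))*N = -2*(-1124/15 + 4)*N = -(-2128)*N/15 = 2128*N/15)
P((3 - 1*(-1)) - 2*(-5), 201)/I(-315, -68) = ((2128/15)*201)/(-38) = (142576/5)*(-1/38) = -3752/5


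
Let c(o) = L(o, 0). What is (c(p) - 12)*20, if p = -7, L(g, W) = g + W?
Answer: -380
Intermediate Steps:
L(g, W) = W + g
c(o) = o (c(o) = 0 + o = o)
(c(p) - 12)*20 = (-7 - 12)*20 = -19*20 = -380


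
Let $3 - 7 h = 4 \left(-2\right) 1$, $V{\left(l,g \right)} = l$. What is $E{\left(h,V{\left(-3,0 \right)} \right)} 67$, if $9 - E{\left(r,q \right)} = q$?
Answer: $804$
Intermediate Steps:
$h = \frac{11}{7}$ ($h = \frac{3}{7} - \frac{4 \left(-2\right) 1}{7} = \frac{3}{7} - \frac{\left(-8\right) 1}{7} = \frac{3}{7} - - \frac{8}{7} = \frac{3}{7} + \frac{8}{7} = \frac{11}{7} \approx 1.5714$)
$E{\left(r,q \right)} = 9 - q$
$E{\left(h,V{\left(-3,0 \right)} \right)} 67 = \left(9 - -3\right) 67 = \left(9 + 3\right) 67 = 12 \cdot 67 = 804$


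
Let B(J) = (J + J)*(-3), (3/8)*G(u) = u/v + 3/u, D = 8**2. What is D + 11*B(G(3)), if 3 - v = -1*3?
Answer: -200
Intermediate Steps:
D = 64
v = 6 (v = 3 - (-1)*3 = 3 - 1*(-3) = 3 + 3 = 6)
G(u) = 8/u + 4*u/9 (G(u) = 8*(u/6 + 3/u)/3 = 8*(3/u + u/6)/3 = 8/u + 4*u/9)
B(J) = -6*J (B(J) = (2*J)*(-3) = -6*J)
D + 11*B(G(3)) = 64 + 11*(-6*(8/3 + (4/9)*3)) = 64 + 11*(-6*(8*(1/3) + 4/3)) = 64 + 11*(-6*(8/3 + 4/3)) = 64 + 11*(-6*4) = 64 + 11*(-24) = 64 - 264 = -200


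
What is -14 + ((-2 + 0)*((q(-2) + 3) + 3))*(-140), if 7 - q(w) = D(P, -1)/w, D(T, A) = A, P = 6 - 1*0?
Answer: 3486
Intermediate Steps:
P = 6 (P = 6 + 0 = 6)
q(w) = 7 + 1/w (q(w) = 7 - (-1)/w = 7 + 1/w)
-14 + ((-2 + 0)*((q(-2) + 3) + 3))*(-140) = -14 + ((-2 + 0)*(((7 + 1/(-2)) + 3) + 3))*(-140) = -14 - 2*(((7 - ½) + 3) + 3)*(-140) = -14 - 2*((13/2 + 3) + 3)*(-140) = -14 - 2*(19/2 + 3)*(-140) = -14 - 2*25/2*(-140) = -14 - 25*(-140) = -14 + 3500 = 3486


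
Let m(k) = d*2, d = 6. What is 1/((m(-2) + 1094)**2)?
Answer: 1/1223236 ≈ 8.1750e-7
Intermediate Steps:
m(k) = 12 (m(k) = 6*2 = 12)
1/((m(-2) + 1094)**2) = 1/((12 + 1094)**2) = 1/(1106**2) = 1/1223236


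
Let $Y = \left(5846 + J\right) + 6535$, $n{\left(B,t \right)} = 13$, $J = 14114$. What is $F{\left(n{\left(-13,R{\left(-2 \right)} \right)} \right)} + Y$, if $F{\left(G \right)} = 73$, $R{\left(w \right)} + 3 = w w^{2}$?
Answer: $26568$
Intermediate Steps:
$R{\left(w \right)} = -3 + w^{3}$ ($R{\left(w \right)} = -3 + w w^{2} = -3 + w^{3}$)
$Y = 26495$ ($Y = \left(5846 + 14114\right) + 6535 = 19960 + 6535 = 26495$)
$F{\left(n{\left(-13,R{\left(-2 \right)} \right)} \right)} + Y = 73 + 26495 = 26568$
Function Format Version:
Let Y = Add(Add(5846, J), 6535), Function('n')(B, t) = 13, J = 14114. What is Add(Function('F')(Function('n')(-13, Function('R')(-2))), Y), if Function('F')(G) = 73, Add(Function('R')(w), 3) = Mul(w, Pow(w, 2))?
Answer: 26568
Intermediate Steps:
Function('R')(w) = Add(-3, Pow(w, 3)) (Function('R')(w) = Add(-3, Mul(w, Pow(w, 2))) = Add(-3, Pow(w, 3)))
Y = 26495 (Y = Add(Add(5846, 14114), 6535) = Add(19960, 6535) = 26495)
Add(Function('F')(Function('n')(-13, Function('R')(-2))), Y) = Add(73, 26495) = 26568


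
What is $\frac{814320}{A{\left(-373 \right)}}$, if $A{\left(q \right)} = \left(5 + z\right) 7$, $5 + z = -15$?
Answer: $- \frac{54288}{7} \approx -7755.4$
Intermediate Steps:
$z = -20$ ($z = -5 - 15 = -20$)
$A{\left(q \right)} = -105$ ($A{\left(q \right)} = \left(5 - 20\right) 7 = \left(-15\right) 7 = -105$)
$\frac{814320}{A{\left(-373 \right)}} = \frac{814320}{-105} = 814320 \left(- \frac{1}{105}\right) = - \frac{54288}{7}$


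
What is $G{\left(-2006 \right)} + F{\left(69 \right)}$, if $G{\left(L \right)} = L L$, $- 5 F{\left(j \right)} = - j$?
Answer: $\frac{20120249}{5} \approx 4.024 \cdot 10^{6}$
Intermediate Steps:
$F{\left(j \right)} = \frac{j}{5}$ ($F{\left(j \right)} = - \frac{\left(-1\right) j}{5} = \frac{j}{5}$)
$G{\left(L \right)} = L^{2}$
$G{\left(-2006 \right)} + F{\left(69 \right)} = \left(-2006\right)^{2} + \frac{1}{5} \cdot 69 = 4024036 + \frac{69}{5} = \frac{20120249}{5}$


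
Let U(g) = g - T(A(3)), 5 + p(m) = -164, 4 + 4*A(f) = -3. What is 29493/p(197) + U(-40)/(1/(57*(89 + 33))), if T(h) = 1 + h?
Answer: -92314227/338 ≈ -2.7312e+5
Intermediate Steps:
A(f) = -7/4 (A(f) = -1 + (¼)*(-3) = -1 - ¾ = -7/4)
p(m) = -169 (p(m) = -5 - 164 = -169)
U(g) = ¾ + g (U(g) = g - (1 - 7/4) = g - 1*(-¾) = g + ¾ = ¾ + g)
29493/p(197) + U(-40)/(1/(57*(89 + 33))) = 29493/(-169) + (¾ - 40)/(1/(57*(89 + 33))) = 29493*(-1/169) - 157*57*122/4 = -29493/169 - 157/(4*(1/6954)) = -29493/169 - 157/(4*1/6954) = -29493/169 - 157/4*6954 = -29493/169 - 545889/2 = -92314227/338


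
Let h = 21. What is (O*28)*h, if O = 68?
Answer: 39984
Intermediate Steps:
(O*28)*h = (68*28)*21 = 1904*21 = 39984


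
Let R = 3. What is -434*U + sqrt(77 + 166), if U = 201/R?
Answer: -29078 + 9*sqrt(3) ≈ -29062.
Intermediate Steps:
U = 67 (U = 201/3 = 201*(1/3) = 67)
-434*U + sqrt(77 + 166) = -434*67 + sqrt(77 + 166) = -29078 + sqrt(243) = -29078 + 9*sqrt(3)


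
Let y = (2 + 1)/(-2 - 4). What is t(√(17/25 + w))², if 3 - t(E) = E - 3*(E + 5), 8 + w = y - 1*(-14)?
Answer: (90 + √618)²/25 ≈ 527.71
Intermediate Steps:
y = -½ (y = 3/(-6) = 3*(-⅙) = -½ ≈ -0.50000)
w = 11/2 (w = -8 + (-½ - 1*(-14)) = -8 + (-½ + 14) = -8 + 27/2 = 11/2 ≈ 5.5000)
t(E) = 18 + 2*E (t(E) = 3 - (E - 3*(E + 5)) = 3 - (E - 3*(5 + E)) = 3 - (E + (-15 - 3*E)) = 3 - (-15 - 2*E) = 3 + (15 + 2*E) = 18 + 2*E)
t(√(17/25 + w))² = (18 + 2*√(17/25 + 11/2))² = (18 + 2*√(309/50))² = (18 + 2*(√618/10))² = (18 + √618/5)²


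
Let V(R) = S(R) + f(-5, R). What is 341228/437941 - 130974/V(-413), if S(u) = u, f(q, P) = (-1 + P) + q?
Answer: 28821393115/182183456 ≈ 158.20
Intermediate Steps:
f(q, P) = -1 + P + q
V(R) = -6 + 2*R (V(R) = R + (-1 + R - 5) = R + (-6 + R) = -6 + 2*R)
341228/437941 - 130974/V(-413) = 341228/437941 - 130974/(-6 + 2*(-413)) = 341228*(1/437941) - 130974/(-6 - 826) = 341228/437941 - 130974/(-832) = 341228/437941 - 130974*(-1/832) = 341228/437941 + 65487/416 = 28821393115/182183456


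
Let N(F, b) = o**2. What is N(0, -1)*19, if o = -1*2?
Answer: 76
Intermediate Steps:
o = -2
N(F, b) = 4 (N(F, b) = (-2)**2 = 4)
N(0, -1)*19 = 4*19 = 76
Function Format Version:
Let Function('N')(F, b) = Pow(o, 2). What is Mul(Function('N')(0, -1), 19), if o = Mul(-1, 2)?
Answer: 76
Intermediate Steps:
o = -2
Function('N')(F, b) = 4 (Function('N')(F, b) = Pow(-2, 2) = 4)
Mul(Function('N')(0, -1), 19) = Mul(4, 19) = 76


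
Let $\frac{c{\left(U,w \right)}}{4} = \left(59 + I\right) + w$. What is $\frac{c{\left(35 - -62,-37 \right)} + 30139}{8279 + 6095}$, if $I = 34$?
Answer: $\frac{30363}{14374} \approx 2.1124$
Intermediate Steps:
$c{\left(U,w \right)} = 372 + 4 w$ ($c{\left(U,w \right)} = 4 \left(\left(59 + 34\right) + w\right) = 4 \left(93 + w\right) = 372 + 4 w$)
$\frac{c{\left(35 - -62,-37 \right)} + 30139}{8279 + 6095} = \frac{\left(372 + 4 \left(-37\right)\right) + 30139}{8279 + 6095} = \frac{\left(372 - 148\right) + 30139}{14374} = \left(224 + 30139\right) \frac{1}{14374} = 30363 \cdot \frac{1}{14374} = \frac{30363}{14374}$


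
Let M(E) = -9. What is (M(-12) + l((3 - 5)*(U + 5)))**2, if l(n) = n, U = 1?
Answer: 441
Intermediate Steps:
(M(-12) + l((3 - 5)*(U + 5)))**2 = (-9 + (3 - 5)*(1 + 5))**2 = (-9 - 2*6)**2 = (-9 - 12)**2 = (-21)**2 = 441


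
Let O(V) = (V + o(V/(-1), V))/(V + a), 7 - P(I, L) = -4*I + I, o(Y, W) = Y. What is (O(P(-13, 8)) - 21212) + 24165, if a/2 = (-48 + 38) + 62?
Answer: 2953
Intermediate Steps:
a = 104 (a = 2*((-48 + 38) + 62) = 2*(-10 + 62) = 2*52 = 104)
P(I, L) = 7 + 3*I (P(I, L) = 7 - (-4*I + I) = 7 - (-3)*I = 7 + 3*I)
O(V) = 0 (O(V) = (V + V/(-1))/(V + 104) = (V + V*(-1))/(104 + V) = (V - V)/(104 + V) = 0/(104 + V) = 0)
(O(P(-13, 8)) - 21212) + 24165 = (0 - 21212) + 24165 = -21212 + 24165 = 2953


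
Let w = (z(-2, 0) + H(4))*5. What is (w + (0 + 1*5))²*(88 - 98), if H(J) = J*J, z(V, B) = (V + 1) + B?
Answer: -64000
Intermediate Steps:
z(V, B) = 1 + B + V (z(V, B) = (1 + V) + B = 1 + B + V)
H(J) = J²
w = 75 (w = ((1 + 0 - 2) + 4²)*5 = (-1 + 16)*5 = 15*5 = 75)
(w + (0 + 1*5))²*(88 - 98) = (75 + (0 + 1*5))²*(88 - 98) = (75 + (0 + 5))²*(-10) = (75 + 5)²*(-10) = 80²*(-10) = 6400*(-10) = -64000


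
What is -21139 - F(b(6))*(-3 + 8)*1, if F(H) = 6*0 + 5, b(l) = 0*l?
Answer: -21164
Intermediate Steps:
b(l) = 0
F(H) = 5 (F(H) = 0 + 5 = 5)
-21139 - F(b(6))*(-3 + 8)*1 = -21139 - 5*(-3 + 8)*1 = -21139 - 5*5*1 = -21139 - 5*5 = -21139 - 1*25 = -21139 - 25 = -21164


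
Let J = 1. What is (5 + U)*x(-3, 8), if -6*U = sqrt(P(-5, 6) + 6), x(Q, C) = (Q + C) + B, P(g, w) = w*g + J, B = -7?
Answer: -10 + I*sqrt(23)/3 ≈ -10.0 + 1.5986*I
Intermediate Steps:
P(g, w) = 1 + g*w (P(g, w) = w*g + 1 = g*w + 1 = 1 + g*w)
x(Q, C) = -7 + C + Q (x(Q, C) = (Q + C) - 7 = (C + Q) - 7 = -7 + C + Q)
U = -I*sqrt(23)/6 (U = -sqrt((1 - 5*6) + 6)/6 = -sqrt((1 - 30) + 6)/6 = -sqrt(-29 + 6)/6 = -I*sqrt(23)/6 ≈ -0.7993*I)
(5 + U)*x(-3, 8) = (5 - I*sqrt(23)/6)*(-7 + 8 - 3) = (5 - I*sqrt(23)/6)*(-2) = -10 + I*sqrt(23)/3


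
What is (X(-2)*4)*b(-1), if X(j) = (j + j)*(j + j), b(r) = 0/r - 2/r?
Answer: 128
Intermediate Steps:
b(r) = -2/r (b(r) = 0 - 2/r = -2/r)
X(j) = 4*j**2 (X(j) = (2*j)*(2*j) = 4*j**2)
(X(-2)*4)*b(-1) = ((4*(-2)**2)*4)*(-2/(-1)) = ((4*4)*4)*(-2*(-1)) = (16*4)*2 = 64*2 = 128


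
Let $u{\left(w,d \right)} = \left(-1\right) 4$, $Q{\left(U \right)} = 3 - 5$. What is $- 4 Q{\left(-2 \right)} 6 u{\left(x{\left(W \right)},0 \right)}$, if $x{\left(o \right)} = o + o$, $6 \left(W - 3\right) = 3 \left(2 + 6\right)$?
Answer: $-192$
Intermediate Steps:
$W = 7$ ($W = 3 + \frac{3 \left(2 + 6\right)}{6} = 3 + \frac{3 \cdot 8}{6} = 3 + \frac{1}{6} \cdot 24 = 3 + 4 = 7$)
$Q{\left(U \right)} = -2$
$x{\left(o \right)} = 2 o$
$u{\left(w,d \right)} = -4$
$- 4 Q{\left(-2 \right)} 6 u{\left(x{\left(W \right)},0 \right)} = \left(-4\right) \left(-2\right) 6 \left(-4\right) = 8 \cdot 6 \left(-4\right) = 48 \left(-4\right) = -192$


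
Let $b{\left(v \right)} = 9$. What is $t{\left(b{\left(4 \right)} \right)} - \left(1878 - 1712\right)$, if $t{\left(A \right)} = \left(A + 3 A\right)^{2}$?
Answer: $1130$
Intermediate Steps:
$t{\left(A \right)} = 16 A^{2}$ ($t{\left(A \right)} = \left(4 A\right)^{2} = 16 A^{2}$)
$t{\left(b{\left(4 \right)} \right)} - \left(1878 - 1712\right) = 16 \cdot 9^{2} - \left(1878 - 1712\right) = 16 \cdot 81 - 166 = 1296 - 166 = 1130$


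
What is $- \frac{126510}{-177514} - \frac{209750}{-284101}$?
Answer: $\frac{36587589505}{25215952457} \approx 1.451$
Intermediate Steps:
$- \frac{126510}{-177514} - \frac{209750}{-284101} = \left(-126510\right) \left(- \frac{1}{177514}\right) - - \frac{209750}{284101} = \frac{63255}{88757} + \frac{209750}{284101} = \frac{36587589505}{25215952457}$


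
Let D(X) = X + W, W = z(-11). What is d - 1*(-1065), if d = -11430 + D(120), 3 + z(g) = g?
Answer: -10259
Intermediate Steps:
z(g) = -3 + g
W = -14 (W = -3 - 11 = -14)
D(X) = -14 + X (D(X) = X - 14 = -14 + X)
d = -11324 (d = -11430 + (-14 + 120) = -11430 + 106 = -11324)
d - 1*(-1065) = -11324 - 1*(-1065) = -11324 + 1065 = -10259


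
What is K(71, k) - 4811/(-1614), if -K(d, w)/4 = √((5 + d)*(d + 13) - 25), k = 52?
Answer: 4811/1614 - 4*√6359 ≈ -315.99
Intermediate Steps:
K(d, w) = -4*√(-25 + (5 + d)*(13 + d)) (K(d, w) = -4*√((5 + d)*(d + 13) - 25) = -4*√((5 + d)*(13 + d) - 25) = -4*√(-25 + (5 + d)*(13 + d)))
K(71, k) - 4811/(-1614) = -4*√(40 + 71² + 18*71) - 4811/(-1614) = -4*√(40 + 5041 + 1278) - 4811*(-1/1614) = -4*√6359 + 4811/1614 = 4811/1614 - 4*√6359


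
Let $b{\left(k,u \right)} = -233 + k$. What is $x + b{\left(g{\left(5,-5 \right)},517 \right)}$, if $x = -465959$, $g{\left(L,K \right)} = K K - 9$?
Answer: $-466176$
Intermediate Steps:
$g{\left(L,K \right)} = -9 + K^{2}$ ($g{\left(L,K \right)} = K^{2} - 9 = -9 + K^{2}$)
$x + b{\left(g{\left(5,-5 \right)},517 \right)} = -465959 - \left(242 - 25\right) = -465959 + \left(-233 + \left(-9 + 25\right)\right) = -465959 + \left(-233 + 16\right) = -465959 - 217 = -466176$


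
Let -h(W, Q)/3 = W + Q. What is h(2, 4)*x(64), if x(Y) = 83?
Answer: -1494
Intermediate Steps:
h(W, Q) = -3*Q - 3*W (h(W, Q) = -3*(W + Q) = -3*(Q + W) = -3*Q - 3*W)
h(2, 4)*x(64) = (-3*4 - 3*2)*83 = (-12 - 6)*83 = -18*83 = -1494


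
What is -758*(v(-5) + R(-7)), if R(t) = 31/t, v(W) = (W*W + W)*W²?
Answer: -2629502/7 ≈ -3.7564e+5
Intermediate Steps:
v(W) = W²*(W + W²) (v(W) = (W² + W)*W² = (W + W²)*W² = W²*(W + W²))
-758*(v(-5) + R(-7)) = -758*((-5)³*(1 - 5) + 31/(-7)) = -758*(-125*(-4) + 31*(-⅐)) = -758*(500 - 31/7) = -758*3469/7 = -2629502/7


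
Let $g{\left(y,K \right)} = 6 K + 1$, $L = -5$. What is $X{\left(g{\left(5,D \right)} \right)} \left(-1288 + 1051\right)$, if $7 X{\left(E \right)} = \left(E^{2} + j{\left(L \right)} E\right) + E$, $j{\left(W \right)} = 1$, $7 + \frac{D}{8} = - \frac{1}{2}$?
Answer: $-4339233$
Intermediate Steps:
$D = -60$ ($D = -56 + 8 \left(- \frac{1}{2}\right) = -56 - 4 = -60$)
$g{\left(y,K \right)} = 1 + 6 K$
$X{\left(E \right)} = \frac{E^{2}}{7} + \frac{2 E}{7}$ ($X{\left(E \right)} = \frac{\left(E^{2} + 1 E\right) + E}{7} = \frac{\left(E^{2} + E\right) + E}{7} = \frac{\left(E + E^{2}\right) + E}{7} = \frac{E^{2} + 2 E}{7} = \frac{E^{2}}{7} + \frac{2 E}{7}$)
$X{\left(g{\left(5,D \right)} \right)} \left(-1288 + 1051\right) = \frac{\left(1 + 6 \left(-60\right)\right) \left(2 + \left(1 + 6 \left(-60\right)\right)\right)}{7} \left(-1288 + 1051\right) = \frac{\left(1 - 360\right) \left(2 + \left(1 - 360\right)\right)}{7} \left(-237\right) = \frac{1}{7} \left(-359\right) \left(2 - 359\right) \left(-237\right) = \frac{1}{7} \left(-359\right) \left(-357\right) \left(-237\right) = 18309 \left(-237\right) = -4339233$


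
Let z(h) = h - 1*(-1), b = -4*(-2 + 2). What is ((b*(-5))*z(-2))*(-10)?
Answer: 0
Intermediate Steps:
b = 0 (b = -4*0 = 0)
z(h) = 1 + h (z(h) = h + 1 = 1 + h)
((b*(-5))*z(-2))*(-10) = ((0*(-5))*(1 - 2))*(-10) = (0*(-1))*(-10) = 0*(-10) = 0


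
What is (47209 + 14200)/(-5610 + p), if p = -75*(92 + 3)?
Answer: -61409/12735 ≈ -4.8221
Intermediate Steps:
p = -7125 (p = -75*95 = -7125)
(47209 + 14200)/(-5610 + p) = (47209 + 14200)/(-5610 - 7125) = 61409/(-12735) = 61409*(-1/12735) = -61409/12735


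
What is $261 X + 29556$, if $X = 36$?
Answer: $38952$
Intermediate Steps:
$261 X + 29556 = 261 \cdot 36 + 29556 = 9396 + 29556 = 38952$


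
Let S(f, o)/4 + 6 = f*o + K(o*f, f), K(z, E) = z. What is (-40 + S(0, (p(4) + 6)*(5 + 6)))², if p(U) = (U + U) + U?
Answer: 4096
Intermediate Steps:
p(U) = 3*U (p(U) = 2*U + U = 3*U)
S(f, o) = -24 + 8*f*o (S(f, o) = -24 + 4*(f*o + o*f) = -24 + 4*(f*o + f*o) = -24 + 4*(2*f*o) = -24 + 8*f*o)
(-40 + S(0, (p(4) + 6)*(5 + 6)))² = (-40 + (-24 + 8*0*((3*4 + 6)*(5 + 6))))² = (-40 + (-24 + 8*0*((12 + 6)*11)))² = (-40 + (-24 + 8*0*(18*11)))² = (-40 + (-24 + 8*0*198))² = (-40 + (-24 + 0))² = (-40 - 24)² = (-64)² = 4096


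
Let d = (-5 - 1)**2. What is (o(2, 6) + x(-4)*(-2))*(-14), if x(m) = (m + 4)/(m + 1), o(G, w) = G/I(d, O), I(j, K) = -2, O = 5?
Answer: 14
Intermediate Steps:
d = 36 (d = (-6)**2 = 36)
o(G, w) = -G/2 (o(G, w) = G/(-2) = G*(-1/2) = -G/2)
x(m) = (4 + m)/(1 + m)
(o(2, 6) + x(-4)*(-2))*(-14) = (-1/2*2 + ((4 - 4)/(1 - 4))*(-2))*(-14) = (-1 + (0/(-3))*(-2))*(-14) = (-1 - 1/3*0*(-2))*(-14) = (-1 + 0*(-2))*(-14) = (-1 + 0)*(-14) = -1*(-14) = 14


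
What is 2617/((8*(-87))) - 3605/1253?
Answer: -826883/124584 ≈ -6.6372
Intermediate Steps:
2617/((8*(-87))) - 3605/1253 = 2617/(-696) - 3605*1/1253 = 2617*(-1/696) - 515/179 = -2617/696 - 515/179 = -826883/124584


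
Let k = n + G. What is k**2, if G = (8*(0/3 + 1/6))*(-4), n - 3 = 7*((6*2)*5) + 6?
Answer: 1615441/9 ≈ 1.7949e+5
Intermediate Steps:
n = 429 (n = 3 + (7*((6*2)*5) + 6) = 3 + (7*(12*5) + 6) = 3 + (7*60 + 6) = 3 + (420 + 6) = 3 + 426 = 429)
G = -16/3 (G = (8*(0*(1/3) + 1*(1/6)))*(-4) = (8*(0 + 1/6))*(-4) = (8*(1/6))*(-4) = (4/3)*(-4) = -16/3 ≈ -5.3333)
k = 1271/3 (k = 429 - 16/3 = 1271/3 ≈ 423.67)
k**2 = (1271/3)**2 = 1615441/9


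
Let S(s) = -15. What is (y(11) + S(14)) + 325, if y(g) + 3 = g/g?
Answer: 308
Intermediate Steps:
y(g) = -2 (y(g) = -3 + g/g = -3 + 1 = -2)
(y(11) + S(14)) + 325 = (-2 - 15) + 325 = -17 + 325 = 308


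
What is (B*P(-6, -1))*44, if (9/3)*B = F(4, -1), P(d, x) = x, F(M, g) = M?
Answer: -176/3 ≈ -58.667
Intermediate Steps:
B = 4/3 (B = (1/3)*4 = 4/3 ≈ 1.3333)
(B*P(-6, -1))*44 = ((4/3)*(-1))*44 = -4/3*44 = -176/3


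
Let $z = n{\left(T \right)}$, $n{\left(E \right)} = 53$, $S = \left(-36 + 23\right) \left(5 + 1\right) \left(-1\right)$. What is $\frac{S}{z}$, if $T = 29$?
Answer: $\frac{78}{53} \approx 1.4717$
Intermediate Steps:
$S = 78$ ($S = - 13 \cdot 6 \left(-1\right) = \left(-13\right) \left(-6\right) = 78$)
$z = 53$
$\frac{S}{z} = \frac{78}{53}$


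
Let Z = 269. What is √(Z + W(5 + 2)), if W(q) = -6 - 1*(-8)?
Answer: √271 ≈ 16.462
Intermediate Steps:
W(q) = 2 (W(q) = -6 + 8 = 2)
√(Z + W(5 + 2)) = √(269 + 2) = √271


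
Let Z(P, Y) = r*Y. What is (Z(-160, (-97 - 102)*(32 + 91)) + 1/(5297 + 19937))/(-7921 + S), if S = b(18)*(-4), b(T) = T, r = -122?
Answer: -75353619397/201695362 ≈ -373.60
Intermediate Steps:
Z(P, Y) = -122*Y
S = -72 (S = 18*(-4) = -72)
(Z(-160, (-97 - 102)*(32 + 91)) + 1/(5297 + 19937))/(-7921 + S) = (-122*(-97 - 102)*(32 + 91) + 1/(5297 + 19937))/(-7921 - 72) = (-(-24278)*123 + 1/25234)/(-7993) = (-122*(-24477) + 1/25234)*(-1/7993) = (2986194 + 1/25234)*(-1/7993) = (75353619397/25234)*(-1/7993) = -75353619397/201695362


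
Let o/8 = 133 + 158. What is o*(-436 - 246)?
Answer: -1587696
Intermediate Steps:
o = 2328 (o = 8*(133 + 158) = 8*291 = 2328)
o*(-436 - 246) = 2328*(-436 - 246) = 2328*(-682) = -1587696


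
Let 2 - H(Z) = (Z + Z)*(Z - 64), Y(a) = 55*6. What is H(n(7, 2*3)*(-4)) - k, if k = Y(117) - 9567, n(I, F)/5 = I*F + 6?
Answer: -1956841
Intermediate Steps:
Y(a) = 330
n(I, F) = 30 + 5*F*I (n(I, F) = 5*(I*F + 6) = 5*(F*I + 6) = 5*(6 + F*I) = 30 + 5*F*I)
k = -9237 (k = 330 - 9567 = -9237)
H(Z) = 2 - 2*Z*(-64 + Z) (H(Z) = 2 - (Z + Z)*(Z - 64) = 2 - 2*Z*(-64 + Z))
H(n(7, 2*3)*(-4)) - k = (2 - 2*16*(30 + 5*(2*3)*7)**2 + 128*((30 + 5*(2*3)*7)*(-4))) - 1*(-9237) = (2 - 2*16*(30 + 5*6*7)**2 + 128*((30 + 5*6*7)*(-4))) + 9237 = (2 - 2*16*(30 + 210)**2 + 128*((30 + 210)*(-4))) + 9237 = (2 - 2*(240*(-4))**2 + 128*(240*(-4))) + 9237 = (2 - 2*(-960)**2 + 128*(-960)) + 9237 = (2 - 2*921600 - 122880) + 9237 = (2 - 1843200 - 122880) + 9237 = -1966078 + 9237 = -1956841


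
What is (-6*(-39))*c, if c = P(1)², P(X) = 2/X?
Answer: 936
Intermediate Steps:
c = 4 (c = (2/1)² = (2*1)² = 2² = 4)
(-6*(-39))*c = -6*(-39)*4 = 234*4 = 936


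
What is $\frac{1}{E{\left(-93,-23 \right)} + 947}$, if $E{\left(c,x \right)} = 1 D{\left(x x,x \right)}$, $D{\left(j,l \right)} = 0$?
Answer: $\frac{1}{947} \approx 0.001056$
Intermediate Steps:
$E{\left(c,x \right)} = 0$ ($E{\left(c,x \right)} = 1 \cdot 0 = 0$)
$\frac{1}{E{\left(-93,-23 \right)} + 947} = \frac{1}{0 + 947} = \frac{1}{947}$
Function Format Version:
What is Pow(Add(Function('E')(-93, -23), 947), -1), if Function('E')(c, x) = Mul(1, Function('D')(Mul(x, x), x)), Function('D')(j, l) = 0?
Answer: Rational(1, 947) ≈ 0.0010560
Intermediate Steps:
Function('E')(c, x) = 0 (Function('E')(c, x) = Mul(1, 0) = 0)
Pow(Add(Function('E')(-93, -23), 947), -1) = Pow(Add(0, 947), -1) = Pow(947, -1) = Rational(1, 947)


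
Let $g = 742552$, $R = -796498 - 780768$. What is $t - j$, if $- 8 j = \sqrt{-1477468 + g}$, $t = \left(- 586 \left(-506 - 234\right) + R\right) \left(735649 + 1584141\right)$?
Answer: $-2652972158540 + \frac{i \sqrt{183729}}{4} \approx -2.653 \cdot 10^{12} + 107.16 i$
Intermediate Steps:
$R = -1577266$
$t = -2652972158540$ ($t = \left(- 586 \left(-506 - 234\right) - 1577266\right) \left(735649 + 1584141\right) = \left(\left(-586\right) \left(-740\right) - 1577266\right) 2319790 = \left(433640 - 1577266\right) 2319790 = \left(-1143626\right) 2319790 = -2652972158540$)
$j = - \frac{i \sqrt{183729}}{4}$ ($j = - \frac{\sqrt{-1477468 + 742552}}{8} = - \frac{\sqrt{-734916}}{8} = - \frac{2 i \sqrt{183729}}{8} = - \frac{i \sqrt{183729}}{4} \approx - 107.16 i$)
$t - j = -2652972158540 - - \frac{i \sqrt{183729}}{4} = -2652972158540 + \frac{i \sqrt{183729}}{4}$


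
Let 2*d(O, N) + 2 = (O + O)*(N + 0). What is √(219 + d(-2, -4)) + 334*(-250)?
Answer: -83500 + √226 ≈ -83485.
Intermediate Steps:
d(O, N) = -1 + N*O (d(O, N) = -1 + ((O + O)*(N + 0))/2 = -1 + ((2*O)*N)/2 = -1 + (2*N*O)/2 = -1 + N*O)
√(219 + d(-2, -4)) + 334*(-250) = √(219 + (-1 - 4*(-2))) + 334*(-250) = √(219 + (-1 + 8)) - 83500 = √(219 + 7) - 83500 = √226 - 83500 = -83500 + √226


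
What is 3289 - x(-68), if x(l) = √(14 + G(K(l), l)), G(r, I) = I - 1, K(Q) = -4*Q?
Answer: 3289 - I*√55 ≈ 3289.0 - 7.4162*I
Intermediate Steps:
G(r, I) = -1 + I
x(l) = √(13 + l) (x(l) = √(14 + (-1 + l)) = √(13 + l))
3289 - x(-68) = 3289 - √(13 - 68) = 3289 - √(-55) = 3289 - I*√55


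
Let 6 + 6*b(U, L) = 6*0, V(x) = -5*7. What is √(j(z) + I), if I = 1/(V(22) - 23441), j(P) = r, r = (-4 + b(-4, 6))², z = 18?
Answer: 3*√382723359/11738 ≈ 5.0000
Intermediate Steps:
V(x) = -35
b(U, L) = -1 (b(U, L) = -1 + (6*0)/6 = -1 + (⅙)*0 = -1 + 0 = -1)
r = 25 (r = (-4 - 1)² = (-5)² = 25)
j(P) = 25
I = -1/23476 (I = 1/(-35 - 23441) = 1/(-23476) = -1/23476 ≈ -4.2597e-5)
√(j(z) + I) = √(25 - 1/23476) = √(586899/23476) = 3*√382723359/11738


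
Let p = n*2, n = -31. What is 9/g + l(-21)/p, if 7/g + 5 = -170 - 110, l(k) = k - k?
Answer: -2565/7 ≈ -366.43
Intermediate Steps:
l(k) = 0
p = -62 (p = -31*2 = -62)
g = -7/285 (g = 7/(-5 + (-170 - 110)) = 7/(-5 - 280) = 7/(-285) = 7*(-1/285) = -7/285 ≈ -0.024561)
9/g + l(-21)/p = 9/(-7/285) + 0/(-62) = 9*(-285/7) + 0*(-1/62) = -2565/7 + 0 = -2565/7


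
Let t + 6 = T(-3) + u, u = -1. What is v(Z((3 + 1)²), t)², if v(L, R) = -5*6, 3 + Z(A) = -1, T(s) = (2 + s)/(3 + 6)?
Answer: 900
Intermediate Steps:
T(s) = 2/9 + s/9 (T(s) = (2 + s)/9 = (2 + s)*(⅑) = 2/9 + s/9)
Z(A) = -4 (Z(A) = -3 - 1 = -4)
t = -64/9 (t = -6 + ((2/9 + (⅑)*(-3)) - 1) = -6 + ((2/9 - ⅓) - 1) = -6 + (-⅑ - 1) = -6 - 10/9 = -64/9 ≈ -7.1111)
v(L, R) = -30
v(Z((3 + 1)²), t)² = (-30)² = 900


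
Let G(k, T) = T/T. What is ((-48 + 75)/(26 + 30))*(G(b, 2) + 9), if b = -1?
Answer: 135/28 ≈ 4.8214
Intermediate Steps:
G(k, T) = 1
((-48 + 75)/(26 + 30))*(G(b, 2) + 9) = ((-48 + 75)/(26 + 30))*(1 + 9) = (27/56)*10 = 135/28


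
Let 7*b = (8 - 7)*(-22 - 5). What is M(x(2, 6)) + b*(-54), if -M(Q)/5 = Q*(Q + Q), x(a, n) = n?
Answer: -1062/7 ≈ -151.71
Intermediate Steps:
M(Q) = -10*Q² (M(Q) = -5*Q*(Q + Q) = -5*Q*2*Q = -10*Q²)
b = -27/7 (b = ((8 - 7)*(-22 - 5))/7 = (1*(-27))/7 = (⅐)*(-27) = -27/7 ≈ -3.8571)
M(x(2, 6)) + b*(-54) = -10*6² - 27/7*(-54) = -10*36 + 1458/7 = -360 + 1458/7 = -1062/7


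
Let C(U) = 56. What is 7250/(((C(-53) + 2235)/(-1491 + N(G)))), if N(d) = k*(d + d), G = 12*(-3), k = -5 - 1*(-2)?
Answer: -318750/79 ≈ -4034.8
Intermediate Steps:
k = -3 (k = -5 + 2 = -3)
G = -36
N(d) = -6*d (N(d) = -3*(d + d) = -6*d)
7250/(((C(-53) + 2235)/(-1491 + N(G)))) = 7250/(((56 + 2235)/(-1491 - 6*(-36)))) = 7250/((2291/(-1491 + 216))) = 7250/((2291/(-1275))) = 7250/((2291*(-1/1275))) = 7250/(-2291/1275) = 7250*(-1275/2291) = -318750/79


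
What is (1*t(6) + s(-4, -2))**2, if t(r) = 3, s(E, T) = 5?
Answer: 64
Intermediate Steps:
(1*t(6) + s(-4, -2))**2 = (1*3 + 5)**2 = (3 + 5)**2 = 8**2 = 64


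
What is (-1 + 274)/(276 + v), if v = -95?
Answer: 273/181 ≈ 1.5083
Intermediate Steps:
(-1 + 274)/(276 + v) = (-1 + 274)/(276 - 95) = 273/181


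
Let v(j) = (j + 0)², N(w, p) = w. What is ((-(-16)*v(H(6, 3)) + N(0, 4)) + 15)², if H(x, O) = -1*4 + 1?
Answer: 25281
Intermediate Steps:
H(x, O) = -3 (H(x, O) = -4 + 1 = -3)
v(j) = j²
((-(-16)*v(H(6, 3)) + N(0, 4)) + 15)² = ((-(-16)*(-3)² + 0) + 15)² = ((-(-16)*9 + 0) + 15)² = ((-4*(-36) + 0) + 15)² = ((144 + 0) + 15)² = (144 + 15)² = 159² = 25281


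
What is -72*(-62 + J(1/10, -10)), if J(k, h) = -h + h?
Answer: 4464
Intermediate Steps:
J(k, h) = 0
-72*(-62 + J(1/10, -10)) = -72*(-62 + 0) = -72*(-62) = 4464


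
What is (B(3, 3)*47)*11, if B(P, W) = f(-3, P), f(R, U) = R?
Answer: -1551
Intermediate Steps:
B(P, W) = -3
(B(3, 3)*47)*11 = -3*47*11 = -141*11 = -1551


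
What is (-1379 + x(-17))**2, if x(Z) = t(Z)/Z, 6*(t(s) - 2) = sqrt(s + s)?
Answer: (140670 + I*sqrt(34))**2/10404 ≈ 1.902e+6 + 157.68*I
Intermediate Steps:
t(s) = 2 + sqrt(2)*sqrt(s)/6 (t(s) = 2 + sqrt(s + s)/6 = 2 + sqrt(2*s)/6 = 2 + (sqrt(2)*sqrt(s))/6 = 2 + sqrt(2)*sqrt(s)/6)
x(Z) = (2 + sqrt(2)*sqrt(Z)/6)/Z
(-1379 + x(-17))**2 = (-1379 + (1/6)*(12 + sqrt(2)*sqrt(-17))/(-17))**2 = (-1379 + (1/6)*(-1/17)*(12 + sqrt(2)*(I*sqrt(17))))**2 = (-1379 + (1/6)*(-1/17)*(12 + I*sqrt(34)))**2 = (-1379 + (-2/17 - I*sqrt(34)/102))**2 = (-23445/17 - I*sqrt(34)/102)**2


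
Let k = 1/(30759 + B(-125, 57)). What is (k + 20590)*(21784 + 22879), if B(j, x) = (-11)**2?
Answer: 28397592974263/30880 ≈ 9.1961e+8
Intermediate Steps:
B(j, x) = 121
k = 1/30880 (k = 1/(30759 + 121) = 1/30880 ≈ 3.2383e-5)
(k + 20590)*(21784 + 22879) = (1/30880 + 20590)*(21784 + 22879) = (635819201/30880)*44663 = 28397592974263/30880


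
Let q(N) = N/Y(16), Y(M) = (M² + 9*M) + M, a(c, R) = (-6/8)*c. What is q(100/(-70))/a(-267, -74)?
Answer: -5/291564 ≈ -1.7149e-5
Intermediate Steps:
a(c, R) = -3*c/4 (a(c, R) = (-6*⅛)*c = -3*c/4)
Y(M) = M² + 10*M
q(N) = N/416 (q(N) = N/((16*(10 + 16))) = N/((16*26)) = N/416)
q(100/(-70))/a(-267, -74) = ((100/(-70))/416)/((-¾*(-267))) = ((100*(-1/70))/416)/(801/4) = ((1/416)*(-10/7))*(4/801) = -5/1456*4/801 = -5/291564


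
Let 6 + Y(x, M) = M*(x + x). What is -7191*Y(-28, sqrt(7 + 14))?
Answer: 43146 + 402696*sqrt(21) ≈ 1.8885e+6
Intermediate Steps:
Y(x, M) = -6 + 2*M*x (Y(x, M) = -6 + M*(x + x) = -6 + M*(2*x) = -6 + 2*M*x)
-7191*Y(-28, sqrt(7 + 14)) = -7191*(-6 + 2*sqrt(7 + 14)*(-28)) = -7191*(-6 + 2*sqrt(21)*(-28)) = -7191*(-6 - 56*sqrt(21)) = 43146 + 402696*sqrt(21)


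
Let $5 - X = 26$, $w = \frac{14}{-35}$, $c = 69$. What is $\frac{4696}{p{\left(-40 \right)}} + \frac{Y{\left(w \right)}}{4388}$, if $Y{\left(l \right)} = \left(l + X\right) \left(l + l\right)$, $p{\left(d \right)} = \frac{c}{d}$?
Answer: $- \frac{5151504617}{1892325} \approx -2722.3$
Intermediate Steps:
$w = - \frac{2}{5}$ ($w = 14 \left(- \frac{1}{35}\right) = - \frac{2}{5} \approx -0.4$)
$p{\left(d \right)} = \frac{69}{d}$
$X = -21$ ($X = 5 - 26 = -21$)
$Y{\left(l \right)} = 2 l \left(-21 + l\right)$ ($Y{\left(l \right)} = \left(l - 21\right) \left(l + l\right) = \left(-21 + l\right) 2 l = 2 l \left(-21 + l\right)$)
$\frac{4696}{p{\left(-40 \right)}} + \frac{Y{\left(w \right)}}{4388} = \frac{4696}{69 \frac{1}{-40}} + \frac{2 \left(- \frac{2}{5}\right) \left(-21 - \frac{2}{5}\right)}{4388} = \frac{4696}{69 \left(- \frac{1}{40}\right)} + 2 \left(- \frac{2}{5}\right) \left(- \frac{107}{5}\right) \frac{1}{4388} = \frac{4696}{- \frac{69}{40}} + \frac{428}{25} \cdot \frac{1}{4388} = 4696 \left(- \frac{40}{69}\right) + \frac{107}{27425} = - \frac{187840}{69} + \frac{107}{27425} = - \frac{5151504617}{1892325}$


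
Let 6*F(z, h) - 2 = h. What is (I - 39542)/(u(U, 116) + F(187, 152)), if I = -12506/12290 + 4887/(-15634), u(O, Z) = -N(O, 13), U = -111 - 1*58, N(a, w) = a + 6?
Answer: -11396893512231/54376146380 ≈ -209.59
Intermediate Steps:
F(z, h) = ⅓ + h/6
N(a, w) = 6 + a
U = -169 (U = -111 - 58 = -169)
u(O, Z) = -6 - O (u(O, Z) = -(6 + O) = -6 - O)
I = -127790017/96070930 (I = -12506*1/12290 + 4887*(-1/15634) = -6253/6145 - 4887/15634 = -127790017/96070930 ≈ -1.3302)
(I - 39542)/(u(U, 116) + F(187, 152)) = (-127790017/96070930 - 39542)/((-6 - 1*(-169)) + (⅓ + (⅙)*152)) = -3798964504077/(96070930*((-6 + 169) + (⅓ + 76/3))) = -3798964504077/(96070930*(163 + 77/3)) = -3798964504077/(96070930*566/3) = -3798964504077/96070930*3/566 = -11396893512231/54376146380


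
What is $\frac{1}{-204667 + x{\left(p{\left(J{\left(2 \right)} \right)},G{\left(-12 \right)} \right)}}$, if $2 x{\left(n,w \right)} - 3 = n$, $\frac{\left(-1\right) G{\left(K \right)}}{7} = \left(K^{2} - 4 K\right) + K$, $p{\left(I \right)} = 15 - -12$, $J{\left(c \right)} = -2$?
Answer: $- \frac{1}{204652} \approx -4.8863 \cdot 10^{-6}$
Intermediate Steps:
$p{\left(I \right)} = 27$ ($p{\left(I \right)} = 15 + 12 = 27$)
$G{\left(K \right)} = - 7 K^{2} + 21 K$ ($G{\left(K \right)} = - 7 \left(\left(K^{2} - 4 K\right) + K\right) = - 7 \left(K^{2} - 3 K\right) = - 7 K^{2} + 21 K$)
$x{\left(n,w \right)} = \frac{3}{2} + \frac{n}{2}$
$\frac{1}{-204667 + x{\left(p{\left(J{\left(2 \right)} \right)},G{\left(-12 \right)} \right)}} = \frac{1}{-204667 + \left(\frac{3}{2} + \frac{1}{2} \cdot 27\right)} = \frac{1}{-204667 + \left(\frac{3}{2} + \frac{27}{2}\right)} = \frac{1}{-204667 + 15} = \frac{1}{-204652} = - \frac{1}{204652}$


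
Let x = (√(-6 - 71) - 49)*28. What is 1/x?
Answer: -1/1416 - I*√77/69384 ≈ -0.00070621 - 0.00012647*I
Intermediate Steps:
x = -1372 + 28*I*√77 (x = (√(-77) - 49)*28 = (I*√77 - 49)*28 = (-49 + I*√77)*28 = -1372 + 28*I*√77 ≈ -1372.0 + 245.7*I)
1/x = 1/(-1372 + 28*I*√77)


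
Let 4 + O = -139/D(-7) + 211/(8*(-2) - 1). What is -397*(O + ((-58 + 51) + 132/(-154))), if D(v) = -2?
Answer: -4273705/238 ≈ -17957.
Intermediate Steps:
O = 1805/34 (O = -4 + (-139/(-2) + 211/(8*(-2) - 1)) = -4 + (-139*(-1/2) + 211/(-16 - 1)) = -4 + (139/2 + 211/(-17)) = -4 + (139/2 + 211*(-1/17)) = -4 + (139/2 - 211/17) = -4 + 1941/34 = 1805/34 ≈ 53.088)
-397*(O + ((-58 + 51) + 132/(-154))) = -397*(1805/34 + ((-58 + 51) + 132/(-154))) = -397*(1805/34 + (-7 + 132*(-1/154))) = -397*(1805/34 + (-7 - 6/7)) = -397*(1805/34 - 55/7) = -397*10765/238 = -4273705/238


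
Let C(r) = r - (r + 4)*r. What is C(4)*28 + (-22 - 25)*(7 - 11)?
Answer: -596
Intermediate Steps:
C(r) = r - r*(4 + r) (C(r) = r - (4 + r)*r = r - r*(4 + r))
C(4)*28 + (-22 - 25)*(7 - 11) = -1*4*(3 + 4)*28 + (-22 - 25)*(7 - 11) = -1*4*7*28 - 47*(-4) = -28*28 + 188 = -784 + 188 = -596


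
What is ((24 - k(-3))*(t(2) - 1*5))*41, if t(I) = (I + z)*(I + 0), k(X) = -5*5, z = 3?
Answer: 10045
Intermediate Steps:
k(X) = -25 (k(X) = -1*25 = -25)
t(I) = I*(3 + I) (t(I) = (I + 3)*(I + 0) = (3 + I)*I = I*(3 + I))
((24 - k(-3))*(t(2) - 1*5))*41 = ((24 - 1*(-25))*(2*(3 + 2) - 1*5))*41 = ((24 + 25)*(2*5 - 5))*41 = (49*(10 - 5))*41 = (49*5)*41 = 245*41 = 10045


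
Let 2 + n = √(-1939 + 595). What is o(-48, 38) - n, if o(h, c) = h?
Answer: -46 - 8*I*√21 ≈ -46.0 - 36.661*I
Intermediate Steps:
n = -2 + 8*I*√21 (n = -2 + √(-1939 + 595) = -2 + √(-1344) = -2 + 8*I*√21 ≈ -2.0 + 36.661*I)
o(-48, 38) - n = -48 - (-2 + 8*I*√21) = -48 + (2 - 8*I*√21) = -46 - 8*I*√21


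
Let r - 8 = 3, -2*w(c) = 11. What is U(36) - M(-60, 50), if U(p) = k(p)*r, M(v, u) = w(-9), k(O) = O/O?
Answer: 33/2 ≈ 16.500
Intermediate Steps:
k(O) = 1
w(c) = -11/2 (w(c) = -1/2*11 = -11/2)
r = 11 (r = 8 + 3 = 11)
M(v, u) = -11/2
U(p) = 11 (U(p) = 1*11 = 11)
U(36) - M(-60, 50) = 11 - 1*(-11/2) = 11 + 11/2 = 33/2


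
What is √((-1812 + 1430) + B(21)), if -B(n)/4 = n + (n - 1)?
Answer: I*√546 ≈ 23.367*I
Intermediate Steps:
B(n) = 4 - 8*n (B(n) = -4*(n + (n - 1)) = -4*(n + (-1 + n)) = -4*(-1 + 2*n) = 4 - 8*n)
√((-1812 + 1430) + B(21)) = √((-1812 + 1430) + (4 - 8*21)) = √(-382 + (4 - 168)) = √(-382 - 164) = √(-546) = I*√546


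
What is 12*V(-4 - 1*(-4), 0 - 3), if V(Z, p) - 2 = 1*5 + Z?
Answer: 84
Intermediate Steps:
V(Z, p) = 7 + Z (V(Z, p) = 2 + (1*5 + Z) = 2 + (5 + Z) = 7 + Z)
12*V(-4 - 1*(-4), 0 - 3) = 12*(7 + (-4 - 1*(-4))) = 12*(7 + (-4 + 4)) = 12*(7 + 0) = 12*7 = 84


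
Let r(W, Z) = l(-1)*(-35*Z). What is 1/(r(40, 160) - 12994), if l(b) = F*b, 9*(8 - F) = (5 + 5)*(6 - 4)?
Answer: 9/174254 ≈ 5.1649e-5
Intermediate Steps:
F = 52/9 (F = 8 - (5 + 5)*(6 - 4)/9 = 8 - 10*2/9 = 8 - ⅑*20 = 8 - 20/9 = 52/9 ≈ 5.7778)
l(b) = 52*b/9
r(W, Z) = 1820*Z/9 (r(W, Z) = ((52/9)*(-1))*(-35*Z) = -(-1820)*Z/9 = 1820*Z/9)
1/(r(40, 160) - 12994) = 1/((1820/9)*160 - 12994) = 1/(291200/9 - 12994) = 1/(174254/9) = 9/174254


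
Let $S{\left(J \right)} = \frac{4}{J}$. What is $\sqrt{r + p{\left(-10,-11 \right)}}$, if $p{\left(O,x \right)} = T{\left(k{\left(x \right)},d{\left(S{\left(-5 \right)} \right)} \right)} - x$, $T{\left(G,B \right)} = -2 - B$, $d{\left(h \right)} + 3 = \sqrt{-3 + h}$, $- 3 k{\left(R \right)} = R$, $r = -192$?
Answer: $\frac{\sqrt{-4500 - 5 i \sqrt{95}}}{5} \approx 0.072647 - 13.417 i$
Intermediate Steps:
$k{\left(R \right)} = - \frac{R}{3}$
$d{\left(h \right)} = -3 + \sqrt{-3 + h}$
$p{\left(O,x \right)} = 1 - x - \frac{i \sqrt{95}}{5}$ ($p{\left(O,x \right)} = \left(-2 - \left(-3 + \sqrt{-3 + \frac{4}{-5}}\right)\right) - x = \left(-2 - \left(-3 + \sqrt{-3 + 4 \left(- \frac{1}{5}\right)}\right)\right) - x = \left(-2 - \left(-3 + \sqrt{-3 - \frac{4}{5}}\right)\right) - x = \left(-2 - \left(-3 + \sqrt{- \frac{19}{5}}\right)\right) - x = \left(-2 - \left(-3 + \frac{i \sqrt{95}}{5}\right)\right) - x = \left(-2 + \left(3 - \frac{i \sqrt{95}}{5}\right)\right) - x = \left(1 - \frac{i \sqrt{95}}{5}\right) - x = 1 - x - \frac{i \sqrt{95}}{5}$)
$\sqrt{r + p{\left(-10,-11 \right)}} = \sqrt{-192 - \left(-12 + \frac{i \sqrt{95}}{5}\right)} = \sqrt{-192 + \left(1 + 11 - \frac{i \sqrt{95}}{5}\right)} = \sqrt{-192 + \left(12 - \frac{i \sqrt{95}}{5}\right)} = \sqrt{-180 - \frac{i \sqrt{95}}{5}}$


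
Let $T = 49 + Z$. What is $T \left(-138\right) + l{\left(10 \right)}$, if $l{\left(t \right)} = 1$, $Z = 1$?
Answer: $-6899$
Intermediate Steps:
$T = 50$ ($T = 49 + 1 = 50$)
$T \left(-138\right) + l{\left(10 \right)} = 50 \left(-138\right) + 1 = -6900 + 1 = -6899$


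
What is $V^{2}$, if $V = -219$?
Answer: $47961$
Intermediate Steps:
$V^{2} = \left(-219\right)^{2} = 47961$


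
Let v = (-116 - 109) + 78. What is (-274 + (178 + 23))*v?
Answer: 10731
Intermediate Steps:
v = -147 (v = -225 + 78 = -147)
(-274 + (178 + 23))*v = (-274 + (178 + 23))*(-147) = (-274 + 201)*(-147) = -73*(-147) = 10731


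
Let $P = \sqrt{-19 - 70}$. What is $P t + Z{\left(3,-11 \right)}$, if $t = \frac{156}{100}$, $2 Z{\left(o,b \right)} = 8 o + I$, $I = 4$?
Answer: $14 + \frac{39 i \sqrt{89}}{25} \approx 14.0 + 14.717 i$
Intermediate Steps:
$P = i \sqrt{89}$ ($P = \sqrt{-89} = i \sqrt{89} \approx 9.434 i$)
$Z{\left(o,b \right)} = 2 + 4 o$ ($Z{\left(o,b \right)} = \frac{8 o + 4}{2} = \frac{4 + 8 o}{2} = 2 + 4 o$)
$t = \frac{39}{25}$ ($t = 156 \cdot \frac{1}{100} = \frac{39}{25} \approx 1.56$)
$P t + Z{\left(3,-11 \right)} = i \sqrt{89} \cdot \frac{39}{25} + \left(2 + 4 \cdot 3\right) = \frac{39 i \sqrt{89}}{25} + \left(2 + 12\right) = \frac{39 i \sqrt{89}}{25} + 14 = 14 + \frac{39 i \sqrt{89}}{25}$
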